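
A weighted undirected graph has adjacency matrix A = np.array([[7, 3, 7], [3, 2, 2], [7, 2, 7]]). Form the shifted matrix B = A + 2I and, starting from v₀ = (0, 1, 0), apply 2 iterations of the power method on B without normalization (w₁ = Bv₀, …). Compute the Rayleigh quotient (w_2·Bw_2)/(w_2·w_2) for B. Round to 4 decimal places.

μ ≈ 16.7390

B = A + 2I has rows (9, 3, 7); (3, 4, 2); (7, 2, 9)
w1 = Bv₀ = (9·0 + 3·1 + 7·0; 3·0 + 4·1 + 2·0; 7·0 + 2·1 + 9·0) = (3, 4, 2)
w2 = Bw1 = (9·3 + 3·4 + 7·2; 3·3 + 4·4 + 2·2; 7·3 + 2·4 + 9·2) = (53, 29, 47)
Bw2 = (893, 369, 852)
w2·Bw2 = 98074; w2·w2 = 5859; μ ≈ 98074/5859 = 16.7390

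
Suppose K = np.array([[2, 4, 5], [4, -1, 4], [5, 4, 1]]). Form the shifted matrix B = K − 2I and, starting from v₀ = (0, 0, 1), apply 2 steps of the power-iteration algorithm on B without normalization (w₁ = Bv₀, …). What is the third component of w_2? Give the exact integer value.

B = K − 2I has rows (0, 4, 5); (4, -3, 4); (5, 4, -1)
w1 = Bv₀ = (5, 4, -1)
w2 = Bw1 = (11, 4, 42)
Requested component of w2: 42

42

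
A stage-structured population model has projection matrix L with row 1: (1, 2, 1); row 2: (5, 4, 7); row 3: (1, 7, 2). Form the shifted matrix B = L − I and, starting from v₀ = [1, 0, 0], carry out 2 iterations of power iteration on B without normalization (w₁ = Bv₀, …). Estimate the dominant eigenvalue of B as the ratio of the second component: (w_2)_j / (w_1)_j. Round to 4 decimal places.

μ ≈ 4.4000

B = L − I has rows (0, 2, 1); (5, 3, 7); (1, 7, 1)
w1 = Bv₀ = (0, 5, 1)
w2 = Bw1 = (11, 22, 36)
Ratio: 22/5 = 4.4000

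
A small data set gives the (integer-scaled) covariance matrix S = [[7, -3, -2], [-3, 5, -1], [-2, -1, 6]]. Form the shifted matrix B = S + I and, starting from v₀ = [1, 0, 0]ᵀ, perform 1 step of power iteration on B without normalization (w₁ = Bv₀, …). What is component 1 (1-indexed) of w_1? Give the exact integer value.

8

B = S + I has rows (8, -3, -2); (-3, 6, -1); (-2, -1, 7)
w1 = Bv₀ = (8·1 + (-3)·0 + (-2)·0; (-3)·1 + 6·0 + (-1)·0; (-2)·1 + (-1)·0 + 7·0) = (8, -3, -2)
Requested component of w1: 8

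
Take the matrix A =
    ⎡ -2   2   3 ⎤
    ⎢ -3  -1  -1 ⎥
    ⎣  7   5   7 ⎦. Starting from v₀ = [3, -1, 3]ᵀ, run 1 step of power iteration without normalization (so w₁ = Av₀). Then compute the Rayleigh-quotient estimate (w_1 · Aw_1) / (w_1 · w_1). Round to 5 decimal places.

w1 = Av₀ = (1, -11, 37)
Aw1 = (87, -29, 211)
w1·Aw1 = 1·87 + (-11)·(-29) + 37·211 = 8213; w1·w1 = 1·1 + (-11)·(-11) + 37·37 = 1491
λ ≈ 8213/1491 = 5.50838

λ ≈ 5.50838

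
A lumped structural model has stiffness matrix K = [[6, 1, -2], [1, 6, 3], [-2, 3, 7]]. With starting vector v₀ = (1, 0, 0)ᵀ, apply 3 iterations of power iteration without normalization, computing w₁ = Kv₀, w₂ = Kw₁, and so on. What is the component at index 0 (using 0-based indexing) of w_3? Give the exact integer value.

298

w1 = Kv₀ = (6, 1, -2)
w2 = Kw1 = (41, 6, -23)
w3 = Kw2 = (298, 8, -225)
The requested component of w3 is 298.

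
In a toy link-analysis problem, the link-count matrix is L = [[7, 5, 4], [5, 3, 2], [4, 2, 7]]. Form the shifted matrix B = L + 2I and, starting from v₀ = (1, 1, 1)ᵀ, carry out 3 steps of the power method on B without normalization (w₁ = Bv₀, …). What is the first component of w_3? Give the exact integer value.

B = L + 2I has rows (9, 5, 4); (5, 5, 2); (4, 2, 9)
w1 = Bv₀ = (18, 12, 15)
w2 = Bw1 = (282, 180, 231)
w3 = Bw2 = (4362, 2772, 3567)
Requested component of w3: 4362

4362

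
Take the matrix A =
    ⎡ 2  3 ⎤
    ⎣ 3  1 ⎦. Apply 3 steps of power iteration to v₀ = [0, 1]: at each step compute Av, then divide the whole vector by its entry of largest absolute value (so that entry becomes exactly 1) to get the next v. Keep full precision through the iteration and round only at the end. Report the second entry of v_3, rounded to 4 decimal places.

0.7708

Av0 = (3.00000, 1.00000); divide by 3.00000 → v1 = (1.00000, 0.33333)
Av1 = (3.00000, 3.33333); divide by 3.33333 → v2 = (0.90000, 1.00000)
Av2 = (4.80000, 3.70000); divide by 4.80000 → v3 = (1.00000, 0.77083)
Requested entry of v3: 37/48 = 0.7708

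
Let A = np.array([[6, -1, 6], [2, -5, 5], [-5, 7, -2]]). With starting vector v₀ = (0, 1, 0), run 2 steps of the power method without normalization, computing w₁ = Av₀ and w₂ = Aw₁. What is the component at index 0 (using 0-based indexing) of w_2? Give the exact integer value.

w1 = Av₀ = (6·0 + (-1)·1 + 6·0; 2·0 + (-5)·1 + 5·0; (-5)·0 + 7·1 + (-2)·0) = (-1, -5, 7)
w2 = Aw1 = (6·(-1) + (-1)·(-5) + 6·7; 2·(-1) + (-5)·(-5) + 5·7; (-5)·(-1) + 7·(-5) + (-2)·7) = (41, 58, -44)
The requested component of w2 is 41.

41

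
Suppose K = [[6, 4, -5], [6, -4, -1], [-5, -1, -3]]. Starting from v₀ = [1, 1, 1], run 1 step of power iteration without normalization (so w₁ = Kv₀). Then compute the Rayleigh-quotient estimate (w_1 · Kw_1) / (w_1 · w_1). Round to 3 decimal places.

λ ≈ 3.935

w1 = Kv₀ = (6·1 + 4·1 + (-5)·1; 6·1 + (-4)·1 + (-1)·1; (-5)·1 + (-1)·1 + (-3)·1) = (5, 1, -9)
Kw1 = (79, 35, 1)
w1·Kw1 = 5·79 + 1·35 + (-9)·1 = 421; w1·w1 = 5·5 + 1·1 + (-9)·(-9) = 107
λ ≈ 421/107 = 3.935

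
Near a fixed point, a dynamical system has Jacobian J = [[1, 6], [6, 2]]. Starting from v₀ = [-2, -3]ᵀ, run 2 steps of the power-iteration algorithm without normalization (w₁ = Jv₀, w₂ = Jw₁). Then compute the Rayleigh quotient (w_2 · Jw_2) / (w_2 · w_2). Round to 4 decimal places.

7.4821

w1 = Jv₀ = (-20, -18)
w2 = Jw1 = (-128, -156)
Jw2 = (-1064, -1080)
w2·Jw2 = (-128)·(-1064) + (-156)·(-1080) = 304672; w2·w2 = (-128)·(-128) + (-156)·(-156) = 40720
λ ≈ 304672/40720 = 7.4821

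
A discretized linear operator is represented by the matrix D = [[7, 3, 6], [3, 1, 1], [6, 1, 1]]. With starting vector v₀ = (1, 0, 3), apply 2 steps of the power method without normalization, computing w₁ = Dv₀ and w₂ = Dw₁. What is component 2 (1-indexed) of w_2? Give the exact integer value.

90

w1 = Dv₀ = (7·1 + 3·0 + 6·3; 3·1 + 1·0 + 1·3; 6·1 + 1·0 + 1·3) = (25, 6, 9)
w2 = Dw1 = (7·25 + 3·6 + 6·9; 3·25 + 1·6 + 1·9; 6·25 + 1·6 + 1·9) = (247, 90, 165)
The requested component of w2 is 90.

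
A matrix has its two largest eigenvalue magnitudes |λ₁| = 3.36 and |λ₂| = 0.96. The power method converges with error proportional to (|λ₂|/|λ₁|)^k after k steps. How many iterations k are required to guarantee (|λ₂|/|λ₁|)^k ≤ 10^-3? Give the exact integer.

6

|λ₂/λ₁| = 0.96/3.36 = 0.28571
Need k ≥ ln(10^-3) / ln(0.28571) = -6.9078 / -1.2528 ≈ 5.514
Smallest integer k satisfying the bound: 6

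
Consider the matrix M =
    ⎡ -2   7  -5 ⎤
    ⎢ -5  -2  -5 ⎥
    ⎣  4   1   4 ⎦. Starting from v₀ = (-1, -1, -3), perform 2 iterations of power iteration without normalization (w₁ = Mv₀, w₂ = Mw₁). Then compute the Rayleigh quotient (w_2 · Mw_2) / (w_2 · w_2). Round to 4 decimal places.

w1 = Mv₀ = ((-2)·(-1) + 7·(-1) + (-5)·(-3); (-5)·(-1) + (-2)·(-1) + (-5)·(-3); 4·(-1) + 1·(-1) + 4·(-3)) = (10, 22, -17)
w2 = Mw1 = ((-2)·10 + 7·22 + (-5)·(-17); (-5)·10 + (-2)·22 + (-5)·(-17); 4·10 + 1·22 + 4·(-17)) = (219, -9, -6)
Mw2 = (-471, -1047, 843)
w2·Mw2 = 219·(-471) + (-9)·(-1047) + (-6)·843 = -98784; w2·w2 = 219·219 + (-9)·(-9) + (-6)·(-6) = 48078
λ ≈ -98784/48078 = -2.0547

-2.0547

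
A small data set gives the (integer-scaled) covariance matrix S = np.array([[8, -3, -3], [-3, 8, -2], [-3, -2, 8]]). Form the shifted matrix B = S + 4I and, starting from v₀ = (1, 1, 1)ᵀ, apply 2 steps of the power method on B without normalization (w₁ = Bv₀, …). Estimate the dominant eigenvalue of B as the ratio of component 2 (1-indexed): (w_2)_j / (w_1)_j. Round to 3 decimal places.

B = S + 4I has rows (12, -3, -3); (-3, 12, -2); (-3, -2, 12)
w1 = Bv₀ = (12·1 + (-3)·1 + (-3)·1; (-3)·1 + 12·1 + (-2)·1; (-3)·1 + (-2)·1 + 12·1) = (6, 7, 7)
w2 = Bw1 = (12·6 + (-3)·7 + (-3)·7; (-3)·6 + 12·7 + (-2)·7; (-3)·6 + (-2)·7 + 12·7) = (30, 52, 52)
Ratio: 52/7 = 7.429

7.429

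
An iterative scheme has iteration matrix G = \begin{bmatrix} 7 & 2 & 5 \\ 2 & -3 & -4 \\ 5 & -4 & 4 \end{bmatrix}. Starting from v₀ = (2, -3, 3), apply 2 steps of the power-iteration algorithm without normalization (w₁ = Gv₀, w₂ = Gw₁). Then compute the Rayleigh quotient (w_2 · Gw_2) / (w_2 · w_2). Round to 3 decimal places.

w1 = Gv₀ = (23, 1, 34)
w2 = Gw1 = (333, -93, 247)
Gw2 = (3380, -43, 3025)
w2·Gw2 = 333·3380 + (-93)·(-43) + 247·3025 = 1876714; w2·w2 = 333·333 + (-93)·(-93) + 247·247 = 180547
λ ≈ 1876714/180547 = 10.395

λ ≈ 10.395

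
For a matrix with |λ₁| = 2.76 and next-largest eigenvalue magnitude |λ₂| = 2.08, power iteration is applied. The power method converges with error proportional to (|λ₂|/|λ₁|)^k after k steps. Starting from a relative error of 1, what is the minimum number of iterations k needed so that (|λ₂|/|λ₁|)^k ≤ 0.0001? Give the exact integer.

|λ₂/λ₁| = 2.08/2.76 = 0.75362
Need k ≥ ln(0.0001) / ln(0.75362) = -9.2103 / -0.2829 ≈ 32.561
Smallest integer k satisfying the bound: 33

33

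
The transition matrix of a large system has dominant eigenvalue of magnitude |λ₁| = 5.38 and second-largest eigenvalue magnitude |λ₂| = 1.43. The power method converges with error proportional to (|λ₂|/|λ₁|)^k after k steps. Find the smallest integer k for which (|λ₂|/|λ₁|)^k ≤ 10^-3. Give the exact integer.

|λ₂/λ₁| = 1.43/5.38 = 0.26580
Need k ≥ ln(10^-3) / ln(0.26580) = -6.9078 / -1.3250 ≈ 5.213
Smallest integer k satisfying the bound: 6

6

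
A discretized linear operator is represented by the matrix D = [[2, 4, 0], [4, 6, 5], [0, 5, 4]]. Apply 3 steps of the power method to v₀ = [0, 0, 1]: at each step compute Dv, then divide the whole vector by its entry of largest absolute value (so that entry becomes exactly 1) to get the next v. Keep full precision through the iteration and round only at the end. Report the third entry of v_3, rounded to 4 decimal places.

0.7077

Dv0 = (0.00000, 5.00000, 4.00000); divide by 5.00000 → v1 = (0.00000, 1.00000, 0.80000)
Dv1 = (4.00000, 10.00000, 8.20000); divide by 10.00000 → v2 = (0.40000, 1.00000, 0.82000)
Dv2 = (4.80000, 11.70000, 8.28000); divide by 11.70000 → v3 = (0.41026, 1.00000, 0.70769)
Requested entry of v3: 414/585 = 0.7077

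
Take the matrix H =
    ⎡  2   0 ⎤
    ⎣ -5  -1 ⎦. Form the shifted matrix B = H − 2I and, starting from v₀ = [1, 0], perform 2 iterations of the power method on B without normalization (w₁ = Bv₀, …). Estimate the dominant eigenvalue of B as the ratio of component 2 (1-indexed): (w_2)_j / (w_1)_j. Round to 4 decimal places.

-3.0000

B = H − 2I has rows (0, 0); (-5, -3)
w1 = Bv₀ = (0·1 + 0·0; (-5)·1 + (-3)·0) = (0, -5)
w2 = Bw1 = (0·0 + 0·(-5); (-5)·0 + (-3)·(-5)) = (0, 15)
Ratio: 15/-5 = -3.0000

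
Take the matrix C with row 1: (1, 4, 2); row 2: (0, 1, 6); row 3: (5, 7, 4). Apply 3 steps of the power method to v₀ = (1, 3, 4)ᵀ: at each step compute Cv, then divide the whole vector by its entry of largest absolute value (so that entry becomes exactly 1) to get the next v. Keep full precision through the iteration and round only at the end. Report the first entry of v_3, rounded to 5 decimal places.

Cv0 = (21.000000, 27.000000, 42.000000); divide by 42.000000 → v1 = (0.500000, 0.642857, 1.000000)
Cv1 = (5.071429, 6.642857, 11.000000); divide by 11.000000 → v2 = (0.461039, 0.603896, 1.000000)
Cv2 = (4.876623, 6.603896, 10.532468); divide by 10.532468 → v3 = (0.463009, 0.627004, 1.000000)
Requested entry of v3: 2253/4866 = 0.46301

0.46301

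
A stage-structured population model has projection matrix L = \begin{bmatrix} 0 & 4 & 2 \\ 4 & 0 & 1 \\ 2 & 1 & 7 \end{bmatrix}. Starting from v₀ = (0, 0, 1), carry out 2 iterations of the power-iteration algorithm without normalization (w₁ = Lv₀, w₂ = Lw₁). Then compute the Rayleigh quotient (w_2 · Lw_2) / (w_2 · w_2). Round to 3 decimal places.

8.104

w1 = Lv₀ = (0·0 + 4·0 + 2·1; 4·0 + 0·0 + 1·1; 2·0 + 1·0 + 7·1) = (2, 1, 7)
w2 = Lw1 = (0·2 + 4·1 + 2·7; 4·2 + 0·1 + 1·7; 2·2 + 1·1 + 7·7) = (18, 15, 54)
Lw2 = (168, 126, 429)
w2·Lw2 = 18·168 + 15·126 + 54·429 = 28080; w2·w2 = 18·18 + 15·15 + 54·54 = 3465
λ ≈ 28080/3465 = 8.104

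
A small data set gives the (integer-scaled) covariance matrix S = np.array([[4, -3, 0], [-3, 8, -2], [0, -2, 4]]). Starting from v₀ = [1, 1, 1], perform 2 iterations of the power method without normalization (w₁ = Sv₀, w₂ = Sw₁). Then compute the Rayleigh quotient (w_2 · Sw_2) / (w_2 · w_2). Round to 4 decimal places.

w1 = Sv₀ = (4·1 + (-3)·1 + 0·1; (-3)·1 + 8·1 + (-2)·1; 0·1 + (-2)·1 + 4·1) = (1, 3, 2)
w2 = Sw1 = (4·1 + (-3)·3 + 0·2; (-3)·1 + 8·3 + (-2)·2; 0·1 + (-2)·3 + 4·2) = (-5, 17, 2)
Sw2 = (-71, 147, -26)
w2·Sw2 = (-5)·(-71) + 17·147 + 2·(-26) = 2802; w2·w2 = (-5)·(-5) + 17·17 + 2·2 = 318
λ ≈ 2802/318 = 8.8113

8.8113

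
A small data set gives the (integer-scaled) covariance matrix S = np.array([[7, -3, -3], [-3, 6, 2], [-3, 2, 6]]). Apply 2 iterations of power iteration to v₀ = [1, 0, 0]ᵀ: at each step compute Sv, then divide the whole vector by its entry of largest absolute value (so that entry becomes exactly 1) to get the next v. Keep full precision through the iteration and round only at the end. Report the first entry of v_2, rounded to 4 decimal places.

Sv0 = (7.00000, -3.00000, -3.00000); divide by 7.00000 → v1 = (1.00000, -0.42857, -0.42857)
Sv1 = (9.57143, -6.42857, -6.42857); divide by 9.57143 → v2 = (1.00000, -0.67164, -0.67164)
Requested entry of v2: 67/67 = 1.0000

1.0000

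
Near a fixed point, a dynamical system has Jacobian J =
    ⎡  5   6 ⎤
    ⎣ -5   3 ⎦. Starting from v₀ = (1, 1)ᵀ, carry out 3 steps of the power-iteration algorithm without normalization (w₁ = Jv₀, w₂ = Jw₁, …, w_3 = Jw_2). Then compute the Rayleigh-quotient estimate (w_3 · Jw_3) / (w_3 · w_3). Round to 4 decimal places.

w1 = Jv₀ = (5·1 + 6·1; (-5)·1 + 3·1) = (11, -2)
w2 = Jw1 = (5·11 + 6·(-2); (-5)·11 + 3·(-2)) = (43, -61)
w3 = Jw2 = (-151, -398)
Jw3 = (-3143, -439)
w3·Jw3 = (-151)·(-3143) + (-398)·(-439) = 649315; w3·w3 = (-151)·(-151) + (-398)·(-398) = 181205
λ ≈ 649315/181205 = 3.5833

3.5833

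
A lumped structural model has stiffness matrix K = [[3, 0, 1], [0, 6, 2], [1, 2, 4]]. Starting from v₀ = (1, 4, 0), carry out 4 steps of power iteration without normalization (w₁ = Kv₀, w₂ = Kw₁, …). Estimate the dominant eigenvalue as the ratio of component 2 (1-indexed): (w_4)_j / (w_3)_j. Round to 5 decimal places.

7.20419

w1 = Kv₀ = (3·1 + 0·4 + 1·0; 0·1 + 6·4 + 2·0; 1·1 + 2·4 + 4·0) = (3, 24, 9)
w2 = Kw1 = (3·3 + 0·24 + 1·9; 0·3 + 6·24 + 2·9; 1·3 + 2·24 + 4·9) = (18, 162, 87)
w3 = Kw2 = (141, 1146, 690)
w4 = Kw3 = (1113, 8256, 5193)
Ratio at component: 8256 / 1146 = 7.20419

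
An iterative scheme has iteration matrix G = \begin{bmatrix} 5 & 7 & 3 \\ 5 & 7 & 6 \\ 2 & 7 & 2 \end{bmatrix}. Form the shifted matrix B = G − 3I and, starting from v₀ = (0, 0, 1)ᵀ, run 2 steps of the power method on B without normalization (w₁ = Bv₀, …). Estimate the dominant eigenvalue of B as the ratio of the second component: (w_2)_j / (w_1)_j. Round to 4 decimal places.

B = G − 3I has rows (2, 7, 3); (5, 4, 6); (2, 7, -1)
w1 = Bv₀ = (2·0 + 7·0 + 3·1; 5·0 + 4·0 + 6·1; 2·0 + 7·0 + (-1)·1) = (3, 6, -1)
w2 = Bw1 = (2·3 + 7·6 + 3·(-1); 5·3 + 4·6 + 6·(-1); 2·3 + 7·6 + (-1)·(-1)) = (45, 33, 49)
Ratio: 33/6 = 5.5000

5.5000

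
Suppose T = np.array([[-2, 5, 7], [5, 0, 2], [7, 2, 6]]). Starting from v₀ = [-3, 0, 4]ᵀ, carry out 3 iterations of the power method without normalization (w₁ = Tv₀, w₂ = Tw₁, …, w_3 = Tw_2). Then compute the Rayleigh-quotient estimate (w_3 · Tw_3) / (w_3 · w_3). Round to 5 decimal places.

λ ≈ 4.83889

w1 = Tv₀ = (34, -7, 3)
w2 = Tw1 = (-82, 176, 242)
w3 = Tw2 = (2738, 74, 1230)
Tw3 = (3504, 16150, 26694)
w3·Tw3 = 2738·3504 + 74·16150 + 1230·26694 = 43622672; w3·w3 = 2738·2738 + 74·74 + 1230·1230 = 9015020
λ ≈ 43622672/9015020 = 4.83889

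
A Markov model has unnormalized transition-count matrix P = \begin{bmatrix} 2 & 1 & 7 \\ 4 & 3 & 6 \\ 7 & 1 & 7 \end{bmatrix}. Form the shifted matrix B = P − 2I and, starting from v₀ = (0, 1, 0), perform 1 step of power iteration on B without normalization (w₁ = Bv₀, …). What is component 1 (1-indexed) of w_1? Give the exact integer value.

1

B = P − 2I has rows (0, 1, 7); (4, 1, 6); (7, 1, 5)
w1 = Bv₀ = (0·0 + 1·1 + 7·0; 4·0 + 1·1 + 6·0; 7·0 + 1·1 + 5·0) = (1, 1, 1)
Requested component of w1: 1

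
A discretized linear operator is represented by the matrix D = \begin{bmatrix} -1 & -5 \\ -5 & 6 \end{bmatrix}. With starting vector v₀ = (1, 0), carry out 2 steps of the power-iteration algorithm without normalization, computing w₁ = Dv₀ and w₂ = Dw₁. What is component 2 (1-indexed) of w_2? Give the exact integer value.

-25

w1 = Dv₀ = ((-1)·1 + (-5)·0; (-5)·1 + 6·0) = (-1, -5)
w2 = Dw1 = ((-1)·(-1) + (-5)·(-5); (-5)·(-1) + 6·(-5)) = (26, -25)
The requested component of w2 is -25.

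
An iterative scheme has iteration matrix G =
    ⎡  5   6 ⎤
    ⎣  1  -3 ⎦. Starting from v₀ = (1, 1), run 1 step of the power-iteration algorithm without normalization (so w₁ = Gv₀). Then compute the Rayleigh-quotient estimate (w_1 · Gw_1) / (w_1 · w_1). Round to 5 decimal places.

3.51200

w1 = Gv₀ = (5·1 + 6·1; 1·1 + (-3)·1) = (11, -2)
Gw1 = (43, 17)
w1·Gw1 = 11·43 + (-2)·17 = 439; w1·w1 = 11·11 + (-2)·(-2) = 125
λ ≈ 439/125 = 3.51200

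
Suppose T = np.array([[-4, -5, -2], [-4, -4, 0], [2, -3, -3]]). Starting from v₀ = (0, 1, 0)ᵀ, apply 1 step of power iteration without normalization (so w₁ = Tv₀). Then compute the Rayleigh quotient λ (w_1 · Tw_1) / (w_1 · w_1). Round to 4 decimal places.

-8.1400

w1 = Tv₀ = ((-4)·0 + (-5)·1 + (-2)·0; (-4)·0 + (-4)·1 + 0·0; 2·0 + (-3)·1 + (-3)·0) = (-5, -4, -3)
Tw1 = (46, 36, 11)
w1·Tw1 = (-5)·46 + (-4)·36 + (-3)·11 = -407; w1·w1 = (-5)·(-5) + (-4)·(-4) + (-3)·(-3) = 50
λ ≈ -407/50 = -8.1400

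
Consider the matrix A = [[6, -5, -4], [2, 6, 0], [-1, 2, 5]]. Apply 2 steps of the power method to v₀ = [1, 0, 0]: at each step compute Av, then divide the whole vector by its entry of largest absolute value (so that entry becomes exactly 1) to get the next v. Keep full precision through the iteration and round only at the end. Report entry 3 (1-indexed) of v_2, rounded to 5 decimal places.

-0.23333

Av0 = (6.000000, 2.000000, -1.000000); divide by 6.000000 → v1 = (1.000000, 0.333333, -0.166667)
Av1 = (5.000000, 4.000000, -1.166667); divide by 5.000000 → v2 = (1.000000, 0.800000, -0.233333)
Requested entry of v2: -7/30 = -0.23333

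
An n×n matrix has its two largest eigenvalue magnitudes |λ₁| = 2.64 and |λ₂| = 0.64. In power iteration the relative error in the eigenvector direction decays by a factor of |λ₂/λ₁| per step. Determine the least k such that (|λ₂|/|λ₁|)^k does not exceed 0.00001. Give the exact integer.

|λ₂/λ₁| = 0.64/2.64 = 0.24242
Need k ≥ ln(0.00001) / ln(0.24242) = -11.5129 / -1.4171 ≈ 8.124
Smallest integer k satisfying the bound: 9

9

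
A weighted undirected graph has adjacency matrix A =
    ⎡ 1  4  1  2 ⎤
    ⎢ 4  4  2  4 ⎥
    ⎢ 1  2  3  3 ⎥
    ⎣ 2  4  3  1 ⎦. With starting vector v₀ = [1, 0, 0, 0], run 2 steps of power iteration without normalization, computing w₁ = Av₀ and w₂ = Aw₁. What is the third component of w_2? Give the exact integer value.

w1 = Av₀ = (1·1 + 4·0 + 1·0 + 2·0; 4·1 + 4·0 + 2·0 + 4·0; 1·1 + 2·0 + 3·0 + 3·0; 2·1 + 4·0 + 3·0 + 1·0) = (1, 4, 1, 2)
w2 = Aw1 = (1·1 + 4·4 + 1·1 + 2·2; 4·1 + 4·4 + 2·1 + 4·2; 1·1 + 2·4 + 3·1 + 3·2; 2·1 + 4·4 + 3·1 + 1·2) = (22, 30, 18, 23)
The requested component of w2 is 18.

18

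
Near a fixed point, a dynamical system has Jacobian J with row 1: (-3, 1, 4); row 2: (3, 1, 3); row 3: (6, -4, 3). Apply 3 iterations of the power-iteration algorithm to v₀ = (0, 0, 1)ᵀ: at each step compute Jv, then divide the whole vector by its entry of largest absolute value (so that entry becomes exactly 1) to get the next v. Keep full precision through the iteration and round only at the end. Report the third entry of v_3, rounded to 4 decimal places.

Jv0 = (4.00000, 3.00000, 3.00000); divide by 4.00000 → v1 = (1.00000, 0.75000, 0.75000)
Jv1 = (0.75000, 6.00000, 5.25000); divide by 6.00000 → v2 = (0.12500, 1.00000, 0.87500)
Jv2 = (4.12500, 4.00000, -0.62500); divide by 4.12500 → v3 = (1.00000, 0.96970, -0.15152)
Requested entry of v3: -15/99 = -0.1515

-0.1515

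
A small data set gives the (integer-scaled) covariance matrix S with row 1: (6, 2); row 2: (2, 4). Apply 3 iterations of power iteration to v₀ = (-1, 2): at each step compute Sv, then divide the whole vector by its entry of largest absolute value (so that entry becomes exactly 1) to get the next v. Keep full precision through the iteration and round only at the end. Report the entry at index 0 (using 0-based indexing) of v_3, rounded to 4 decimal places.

0.5000

Sv0 = (-2.00000, 6.00000); divide by 6.00000 → v1 = (-0.33333, 1.00000)
Sv1 = (0.00000, 3.33333); divide by 3.33333 → v2 = (0.00000, 1.00000)
Sv2 = (2.00000, 4.00000); divide by 4.00000 → v3 = (0.50000, 1.00000)
Requested entry of v3: 40/80 = 0.5000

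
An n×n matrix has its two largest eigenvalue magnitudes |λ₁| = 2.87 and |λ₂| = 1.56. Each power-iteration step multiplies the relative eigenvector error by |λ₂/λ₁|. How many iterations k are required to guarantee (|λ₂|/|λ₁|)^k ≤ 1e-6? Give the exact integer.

|λ₂/λ₁| = 1.56/2.87 = 0.54355
Need k ≥ ln(1e-6) / ln(0.54355) = -13.8155 / -0.6096 ≈ 22.662
Smallest integer k satisfying the bound: 23

23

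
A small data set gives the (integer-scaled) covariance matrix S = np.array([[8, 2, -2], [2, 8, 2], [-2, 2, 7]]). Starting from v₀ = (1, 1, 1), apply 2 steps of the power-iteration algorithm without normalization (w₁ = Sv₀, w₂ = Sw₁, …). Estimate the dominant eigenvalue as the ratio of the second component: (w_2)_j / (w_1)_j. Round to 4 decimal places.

λ ≈ 10.5000

w1 = Sv₀ = (8·1 + 2·1 + (-2)·1; 2·1 + 8·1 + 2·1; (-2)·1 + 2·1 + 7·1) = (8, 12, 7)
w2 = Sw1 = (8·8 + 2·12 + (-2)·7; 2·8 + 8·12 + 2·7; (-2)·8 + 2·12 + 7·7) = (74, 126, 57)
Ratio at component: 126 / 12 = 10.5000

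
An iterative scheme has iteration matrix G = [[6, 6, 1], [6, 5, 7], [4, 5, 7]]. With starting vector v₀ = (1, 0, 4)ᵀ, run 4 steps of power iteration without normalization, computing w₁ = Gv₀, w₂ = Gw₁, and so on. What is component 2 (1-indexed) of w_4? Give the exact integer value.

w1 = Gv₀ = (6·1 + 6·0 + 1·4; 6·1 + 5·0 + 7·4; 4·1 + 5·0 + 7·4) = (10, 34, 32)
w2 = Gw1 = (6·10 + 6·34 + 1·32; 6·10 + 5·34 + 7·32; 4·10 + 5·34 + 7·32) = (296, 454, 434)
w3 = Gw2 = (4934, 7084, 6492)
w4 = Gw3 = (78600, 110468, 100600)
The requested component of w4 is 110468.

110468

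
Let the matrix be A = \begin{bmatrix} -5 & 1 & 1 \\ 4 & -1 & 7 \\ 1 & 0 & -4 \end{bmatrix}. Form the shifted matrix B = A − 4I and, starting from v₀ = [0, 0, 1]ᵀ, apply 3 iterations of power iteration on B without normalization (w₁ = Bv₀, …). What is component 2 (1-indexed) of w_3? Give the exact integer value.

B = A − 4I has rows (-9, 1, 1); (4, -5, 7); (1, 0, -8)
w1 = Bv₀ = ((-9)·0 + 1·0 + 1·1; 4·0 + (-5)·0 + 7·1; 1·0 + 0·0 + (-8)·1) = (1, 7, -8)
w2 = Bw1 = ((-9)·1 + 1·7 + 1·(-8); 4·1 + (-5)·7 + 7·(-8); 1·1 + 0·7 + (-8)·(-8)) = (-10, -87, 65)
w3 = Bw2 = (68, 850, -530)
Requested component of w3: 850

850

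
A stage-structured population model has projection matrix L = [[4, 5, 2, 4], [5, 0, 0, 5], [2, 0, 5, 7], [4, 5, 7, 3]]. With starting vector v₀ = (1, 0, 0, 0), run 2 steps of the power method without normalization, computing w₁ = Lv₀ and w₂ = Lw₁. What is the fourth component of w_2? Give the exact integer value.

67

w1 = Lv₀ = (4, 5, 2, 4)
w2 = Lw1 = (61, 40, 46, 67)
The requested component of w2 is 67.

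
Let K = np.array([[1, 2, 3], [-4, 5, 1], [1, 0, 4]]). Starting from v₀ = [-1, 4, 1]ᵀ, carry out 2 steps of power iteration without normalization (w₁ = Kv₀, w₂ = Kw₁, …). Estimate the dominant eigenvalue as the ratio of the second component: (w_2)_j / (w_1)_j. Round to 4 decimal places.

λ ≈ 3.5200

w1 = Kv₀ = (10, 25, 3)
w2 = Kw1 = (69, 88, 22)
Ratio at component: 88 / 25 = 3.5200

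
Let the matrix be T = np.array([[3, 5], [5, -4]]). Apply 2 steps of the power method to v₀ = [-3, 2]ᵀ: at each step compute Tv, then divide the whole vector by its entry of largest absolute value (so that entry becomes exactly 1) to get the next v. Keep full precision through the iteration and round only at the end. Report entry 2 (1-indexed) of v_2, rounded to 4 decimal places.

-0.8661

Tv0 = (1.00000, -23.00000); divide by -23.00000 → v1 = (-0.04348, 1.00000)
Tv1 = (4.86957, -4.21739); divide by 4.86957 → v2 = (1.00000, -0.86607)
Requested entry of v2: 97/-112 = -0.8661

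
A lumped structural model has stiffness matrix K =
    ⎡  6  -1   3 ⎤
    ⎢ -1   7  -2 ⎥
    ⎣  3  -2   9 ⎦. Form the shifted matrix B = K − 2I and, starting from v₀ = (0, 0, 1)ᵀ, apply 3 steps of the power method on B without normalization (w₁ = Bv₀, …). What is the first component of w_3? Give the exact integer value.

B = K − 2I has rows (4, -1, 3); (-1, 5, -2); (3, -2, 7)
w1 = Bv₀ = (3, -2, 7)
w2 = Bw1 = (35, -27, 62)
w3 = Bw2 = (353, -294, 593)
Requested component of w3: 353

353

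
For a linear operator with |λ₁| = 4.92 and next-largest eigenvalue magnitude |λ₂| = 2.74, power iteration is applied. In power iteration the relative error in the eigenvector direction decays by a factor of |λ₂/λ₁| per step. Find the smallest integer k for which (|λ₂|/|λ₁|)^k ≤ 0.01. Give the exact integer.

8

|λ₂/λ₁| = 2.74/4.92 = 0.55691
Need k ≥ ln(0.01) / ln(0.55691) = -4.6052 / -0.5854 ≈ 7.867
Smallest integer k satisfying the bound: 8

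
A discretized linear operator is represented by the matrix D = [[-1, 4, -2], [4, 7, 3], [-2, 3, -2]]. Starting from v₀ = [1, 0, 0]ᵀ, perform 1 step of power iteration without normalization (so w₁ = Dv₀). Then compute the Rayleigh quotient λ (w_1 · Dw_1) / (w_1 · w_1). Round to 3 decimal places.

λ ≈ 0.714

w1 = Dv₀ = (-1, 4, -2)
Dw1 = (21, 18, 18)
w1·Dw1 = (-1)·21 + 4·18 + (-2)·18 = 15; w1·w1 = (-1)·(-1) + 4·4 + (-2)·(-2) = 21
λ ≈ 15/21 = 0.714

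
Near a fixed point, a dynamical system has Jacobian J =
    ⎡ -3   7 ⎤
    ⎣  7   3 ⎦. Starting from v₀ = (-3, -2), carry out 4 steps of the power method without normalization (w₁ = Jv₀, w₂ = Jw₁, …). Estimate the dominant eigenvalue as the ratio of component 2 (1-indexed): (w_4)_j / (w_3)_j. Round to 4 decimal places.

4.2963

w1 = Jv₀ = ((-3)·(-3) + 7·(-2); 7·(-3) + 3·(-2)) = (-5, -27)
w2 = Jw1 = ((-3)·(-5) + 7·(-27); 7·(-5) + 3·(-27)) = (-174, -116)
w3 = Jw2 = (-290, -1566)
w4 = Jw3 = (-10092, -6728)
Ratio at component: -6728 / -1566 = 4.2963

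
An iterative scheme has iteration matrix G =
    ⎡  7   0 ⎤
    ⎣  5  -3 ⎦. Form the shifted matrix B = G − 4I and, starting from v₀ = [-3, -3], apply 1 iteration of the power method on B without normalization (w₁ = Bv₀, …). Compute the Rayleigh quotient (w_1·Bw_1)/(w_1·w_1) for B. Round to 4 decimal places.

μ ≈ -2.3846

B = G − 4I has rows (3, 0); (5, -7)
w1 = Bv₀ = (-9, 6)
Bw1 = (-27, -87)
w1·Bw1 = -279; w1·w1 = 117; μ ≈ -279/117 = -2.3846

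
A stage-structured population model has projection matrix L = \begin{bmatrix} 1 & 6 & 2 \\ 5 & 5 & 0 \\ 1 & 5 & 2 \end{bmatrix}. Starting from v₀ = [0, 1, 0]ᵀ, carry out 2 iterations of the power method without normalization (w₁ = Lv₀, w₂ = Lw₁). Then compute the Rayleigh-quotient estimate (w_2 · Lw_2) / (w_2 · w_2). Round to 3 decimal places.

w1 = Lv₀ = (1·0 + 6·1 + 2·0; 5·0 + 5·1 + 0·0; 1·0 + 5·1 + 2·0) = (6, 5, 5)
w2 = Lw1 = (1·6 + 6·5 + 2·5; 5·6 + 5·5 + 0·5; 1·6 + 5·5 + 2·5) = (46, 55, 41)
Lw2 = (458, 505, 403)
w2·Lw2 = 46·458 + 55·505 + 41·403 = 65366; w2·w2 = 46·46 + 55·55 + 41·41 = 6822
λ ≈ 65366/6822 = 9.582

9.582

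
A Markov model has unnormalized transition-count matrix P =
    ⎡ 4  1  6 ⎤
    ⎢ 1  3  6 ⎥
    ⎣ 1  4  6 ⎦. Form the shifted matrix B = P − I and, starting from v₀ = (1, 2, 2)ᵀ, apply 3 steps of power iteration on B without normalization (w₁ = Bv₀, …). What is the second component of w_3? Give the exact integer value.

1592

B = P − I has rows (3, 1, 6); (1, 2, 6); (1, 4, 5)
w1 = Bv₀ = (3·1 + 1·2 + 6·2; 1·1 + 2·2 + 6·2; 1·1 + 4·2 + 5·2) = (17, 17, 19)
w2 = Bw1 = (3·17 + 1·17 + 6·19; 1·17 + 2·17 + 6·19; 1·17 + 4·17 + 5·19) = (182, 165, 180)
w3 = Bw2 = (1791, 1592, 1742)
Requested component of w3: 1592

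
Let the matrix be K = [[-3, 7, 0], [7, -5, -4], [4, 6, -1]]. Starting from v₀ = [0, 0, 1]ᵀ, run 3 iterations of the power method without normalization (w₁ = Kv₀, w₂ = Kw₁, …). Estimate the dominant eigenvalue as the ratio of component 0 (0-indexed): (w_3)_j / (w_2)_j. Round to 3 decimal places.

w1 = Kv₀ = (0, -4, -1)
w2 = Kw1 = (-28, 24, -23)
w3 = Kw2 = (252, -224, 55)
Ratio at component: 252 / -28 = -9.000

λ ≈ -9.000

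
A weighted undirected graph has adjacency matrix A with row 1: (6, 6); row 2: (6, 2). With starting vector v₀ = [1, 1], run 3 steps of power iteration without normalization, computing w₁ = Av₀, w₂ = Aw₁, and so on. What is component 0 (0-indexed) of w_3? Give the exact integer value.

1248

w1 = Av₀ = (6·1 + 6·1; 6·1 + 2·1) = (12, 8)
w2 = Aw1 = (6·12 + 6·8; 6·12 + 2·8) = (120, 88)
w3 = Aw2 = (1248, 896)
The requested component of w3 is 1248.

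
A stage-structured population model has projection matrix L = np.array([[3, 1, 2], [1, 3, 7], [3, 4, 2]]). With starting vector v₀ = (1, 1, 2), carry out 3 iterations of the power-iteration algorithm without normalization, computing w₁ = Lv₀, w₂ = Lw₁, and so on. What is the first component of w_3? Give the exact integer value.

w1 = Lv₀ = (3·1 + 1·1 + 2·2; 1·1 + 3·1 + 7·2; 3·1 + 4·1 + 2·2) = (8, 18, 11)
w2 = Lw1 = (3·8 + 1·18 + 2·11; 1·8 + 3·18 + 7·11; 3·8 + 4·18 + 2·11) = (64, 139, 118)
w3 = Lw2 = (567, 1307, 984)
The requested component of w3 is 567.

567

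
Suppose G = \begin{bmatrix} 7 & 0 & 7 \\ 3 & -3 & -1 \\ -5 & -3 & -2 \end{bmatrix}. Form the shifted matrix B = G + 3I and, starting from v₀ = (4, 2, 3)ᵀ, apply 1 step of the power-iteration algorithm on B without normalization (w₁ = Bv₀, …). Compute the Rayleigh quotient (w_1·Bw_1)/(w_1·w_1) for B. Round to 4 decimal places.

B = G + 3I has rows (10, 0, 7); (3, 0, -1); (-5, -3, 1)
w1 = Bv₀ = (10·4 + 0·2 + 7·3; 3·4 + 0·2 + (-1)·3; (-5)·4 + (-3)·2 + 1·3) = (61, 9, -23)
Bw1 = (449, 206, -355)
w1·Bw1 = 37408; w1·w1 = 4331; μ ≈ 37408/4331 = 8.6373

8.6373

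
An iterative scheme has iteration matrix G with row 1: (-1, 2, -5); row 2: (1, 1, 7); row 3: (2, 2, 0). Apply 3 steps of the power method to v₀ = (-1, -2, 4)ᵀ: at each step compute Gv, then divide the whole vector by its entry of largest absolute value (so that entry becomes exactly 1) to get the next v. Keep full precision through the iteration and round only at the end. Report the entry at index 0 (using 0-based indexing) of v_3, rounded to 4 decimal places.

Gv0 = (-23.00000, 25.00000, -6.00000); divide by 25.00000 → v1 = (-0.92000, 1.00000, -0.24000)
Gv1 = (4.12000, -1.60000, 0.16000); divide by 4.12000 → v2 = (1.00000, -0.38835, 0.03883)
Gv2 = (-1.97087, 0.88350, 1.22330); divide by -1.97087 → v3 = (1.00000, -0.44828, -0.62069)
Requested entry of v3: -203/-203 = 1.0000

1.0000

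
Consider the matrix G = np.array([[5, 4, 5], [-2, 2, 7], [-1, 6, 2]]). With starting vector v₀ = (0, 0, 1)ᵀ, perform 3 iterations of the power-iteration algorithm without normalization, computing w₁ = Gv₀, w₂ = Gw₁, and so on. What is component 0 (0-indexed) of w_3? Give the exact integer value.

592

w1 = Gv₀ = (5·0 + 4·0 + 5·1; (-2)·0 + 2·0 + 7·1; (-1)·0 + 6·0 + 2·1) = (5, 7, 2)
w2 = Gw1 = (5·5 + 4·7 + 5·2; (-2)·5 + 2·7 + 7·2; (-1)·5 + 6·7 + 2·2) = (63, 18, 41)
w3 = Gw2 = (592, 197, 127)
The requested component of w3 is 592.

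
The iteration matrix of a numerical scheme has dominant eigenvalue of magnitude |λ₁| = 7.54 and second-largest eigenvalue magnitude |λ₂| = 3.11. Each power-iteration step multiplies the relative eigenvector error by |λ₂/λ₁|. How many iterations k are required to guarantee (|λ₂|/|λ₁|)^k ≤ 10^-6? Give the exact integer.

16

|λ₂/λ₁| = 3.11/7.54 = 0.41247
Need k ≥ ln(10^-6) / ln(0.41247) = -13.8155 / -0.8856 ≈ 15.600
Smallest integer k satisfying the bound: 16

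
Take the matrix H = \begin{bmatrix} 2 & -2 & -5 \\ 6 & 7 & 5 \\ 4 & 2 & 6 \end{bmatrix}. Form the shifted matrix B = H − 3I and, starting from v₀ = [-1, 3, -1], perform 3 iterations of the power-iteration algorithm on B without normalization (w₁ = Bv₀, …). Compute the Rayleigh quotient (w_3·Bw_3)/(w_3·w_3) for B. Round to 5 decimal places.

μ ≈ 6.93151

B = H − 3I has rows (-1, -2, -5); (6, 4, 5); (4, 2, 3)
w1 = Bv₀ = ((-1)·(-1) + (-2)·3 + (-5)·(-1); 6·(-1) + 4·3 + 5·(-1); 4·(-1) + 2·3 + 3·(-1)) = (0, 1, -1)
w2 = Bw1 = ((-1)·0 + (-2)·1 + (-5)·(-1); 6·0 + 4·1 + 5·(-1); 4·0 + 2·1 + 3·(-1)) = (3, -1, -1)
w3 = Bw2 = (4, 9, 7)
Bw3 = (-57, 95, 55)
w3·Bw3 = 1012; w3·w3 = 146; μ ≈ 1012/146 = 6.93151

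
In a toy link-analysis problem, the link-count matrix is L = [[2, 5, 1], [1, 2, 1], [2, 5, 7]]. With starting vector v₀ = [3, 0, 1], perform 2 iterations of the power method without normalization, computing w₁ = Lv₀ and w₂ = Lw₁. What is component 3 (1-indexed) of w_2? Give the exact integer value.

125

w1 = Lv₀ = (2·3 + 5·0 + 1·1; 1·3 + 2·0 + 1·1; 2·3 + 5·0 + 7·1) = (7, 4, 13)
w2 = Lw1 = (2·7 + 5·4 + 1·13; 1·7 + 2·4 + 1·13; 2·7 + 5·4 + 7·13) = (47, 28, 125)
The requested component of w2 is 125.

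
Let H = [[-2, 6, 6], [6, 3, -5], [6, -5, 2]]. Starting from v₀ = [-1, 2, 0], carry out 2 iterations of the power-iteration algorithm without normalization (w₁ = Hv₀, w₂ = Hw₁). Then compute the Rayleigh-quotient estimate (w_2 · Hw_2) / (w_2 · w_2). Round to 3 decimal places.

λ ≈ -7.812

w1 = Hv₀ = ((-2)·(-1) + 6·2 + 6·0; 6·(-1) + 3·2 + (-5)·0; 6·(-1) + (-5)·2 + 2·0) = (14, 0, -16)
w2 = Hw1 = ((-2)·14 + 6·0 + 6·(-16); 6·14 + 3·0 + (-5)·(-16); 6·14 + (-5)·0 + 2·(-16)) = (-124, 164, 52)
Hw2 = (1544, -512, -1460)
w2·Hw2 = (-124)·1544 + 164·(-512) + 52·(-1460) = -351344; w2·w2 = (-124)·(-124) + 164·164 + 52·52 = 44976
λ ≈ -351344/44976 = -7.812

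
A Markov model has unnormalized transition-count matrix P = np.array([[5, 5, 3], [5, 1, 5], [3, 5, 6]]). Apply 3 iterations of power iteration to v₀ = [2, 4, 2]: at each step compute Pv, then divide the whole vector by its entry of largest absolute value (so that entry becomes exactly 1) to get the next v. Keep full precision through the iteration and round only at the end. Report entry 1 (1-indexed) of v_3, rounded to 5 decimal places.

Pv0 = (36.000000, 24.000000, 38.000000); divide by 38.000000 → v1 = (0.947368, 0.631579, 1.000000)
Pv1 = (10.894737, 10.368421, 12.000000); divide by 12.000000 → v2 = (0.907895, 0.864035, 1.000000)
Pv2 = (11.859649, 10.403509, 13.043860); divide by 13.043860 → v3 = (0.909213, 0.797579, 1.000000)
Requested entry of v3: 5408/5948 = 0.90921

0.90921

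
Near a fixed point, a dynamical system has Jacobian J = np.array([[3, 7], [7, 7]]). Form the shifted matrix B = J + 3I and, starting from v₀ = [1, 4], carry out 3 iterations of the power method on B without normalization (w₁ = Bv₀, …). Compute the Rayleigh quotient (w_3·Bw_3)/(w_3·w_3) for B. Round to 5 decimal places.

15.28011

B = J + 3I has rows (6, 7); (7, 10)
w1 = Bv₀ = (6·1 + 7·4; 7·1 + 10·4) = (34, 47)
w2 = Bw1 = (6·34 + 7·47; 7·34 + 10·47) = (533, 708)
w3 = Bw2 = (8154, 10811)
Bw3 = (124601, 165188)
w3·Bw3 = 2801844022; w3·w3 = 183365437; μ ≈ 2801844022/183365437 = 15.28011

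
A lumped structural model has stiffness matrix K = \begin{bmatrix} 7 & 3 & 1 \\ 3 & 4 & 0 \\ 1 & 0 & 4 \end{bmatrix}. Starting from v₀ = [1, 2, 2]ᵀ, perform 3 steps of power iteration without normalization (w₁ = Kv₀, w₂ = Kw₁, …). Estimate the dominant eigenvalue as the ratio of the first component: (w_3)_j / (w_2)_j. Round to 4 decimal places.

9.1633

w1 = Kv₀ = (15, 11, 9)
w2 = Kw1 = (147, 89, 51)
w3 = Kw2 = (1347, 797, 351)
Ratio at component: 1347 / 147 = 9.1633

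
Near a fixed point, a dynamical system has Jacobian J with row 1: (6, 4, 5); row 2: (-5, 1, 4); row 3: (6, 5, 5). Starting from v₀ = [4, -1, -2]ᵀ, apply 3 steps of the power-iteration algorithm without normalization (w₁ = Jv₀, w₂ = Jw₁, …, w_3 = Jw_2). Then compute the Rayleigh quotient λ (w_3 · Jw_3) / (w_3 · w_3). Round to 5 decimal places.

w1 = Jv₀ = (6·4 + 4·(-1) + 5·(-2); (-5)·4 + 1·(-1) + 4·(-2); 6·4 + 5·(-1) + 5·(-2)) = (10, -29, 9)
w2 = Jw1 = (6·10 + 4·(-29) + 5·9; (-5)·10 + 1·(-29) + 4·9; 6·10 + 5·(-29) + 5·9) = (-11, -43, -40)
w3 = Jw2 = (-438, -148, -481)
Jw3 = (-5625, 118, -5773)
w3·Jw3 = (-438)·(-5625) + (-148)·118 + (-481)·(-5773) = 5223099; w3·w3 = (-438)·(-438) + (-148)·(-148) + (-481)·(-481) = 445109
λ ≈ 5223099/445109 = 11.73443

λ ≈ 11.73443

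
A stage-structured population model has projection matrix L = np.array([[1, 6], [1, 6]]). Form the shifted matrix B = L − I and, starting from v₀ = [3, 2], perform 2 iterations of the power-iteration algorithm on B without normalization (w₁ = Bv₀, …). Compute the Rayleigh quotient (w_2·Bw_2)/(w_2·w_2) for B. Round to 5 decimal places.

5.96745

B = L − I has rows (0, 6); (1, 5)
w1 = Bv₀ = (12, 13)
w2 = Bw1 = (78, 77)
Bw2 = (462, 463)
w2·Bw2 = 71687; w2·w2 = 12013; μ ≈ 71687/12013 = 5.96745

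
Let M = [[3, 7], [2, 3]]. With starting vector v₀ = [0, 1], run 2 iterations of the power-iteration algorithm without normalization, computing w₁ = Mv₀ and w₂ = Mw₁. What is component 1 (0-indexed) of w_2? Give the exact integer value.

w1 = Mv₀ = (3·0 + 7·1; 2·0 + 3·1) = (7, 3)
w2 = Mw1 = (3·7 + 7·3; 2·7 + 3·3) = (42, 23)
The requested component of w2 is 23.

23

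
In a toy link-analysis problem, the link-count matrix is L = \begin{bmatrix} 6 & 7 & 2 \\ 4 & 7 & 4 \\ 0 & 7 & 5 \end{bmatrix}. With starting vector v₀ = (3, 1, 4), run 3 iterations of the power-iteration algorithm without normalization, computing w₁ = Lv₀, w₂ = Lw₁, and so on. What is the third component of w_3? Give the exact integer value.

5295

w1 = Lv₀ = (33, 35, 27)
w2 = Lw1 = (497, 485, 380)
w3 = Lw2 = (7137, 6903, 5295)
The requested component of w3 is 5295.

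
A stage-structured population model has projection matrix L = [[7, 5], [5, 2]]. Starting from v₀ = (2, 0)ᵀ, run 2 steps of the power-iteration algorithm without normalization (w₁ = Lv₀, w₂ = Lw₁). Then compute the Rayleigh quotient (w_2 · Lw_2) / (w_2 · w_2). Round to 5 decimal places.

10.08959

w1 = Lv₀ = (7·2 + 5·0; 5·2 + 2·0) = (14, 10)
w2 = Lw1 = (7·14 + 5·10; 5·14 + 2·10) = (148, 90)
Lw2 = (1486, 920)
w2·Lw2 = 148·1486 + 90·920 = 302728; w2·w2 = 148·148 + 90·90 = 30004
λ ≈ 302728/30004 = 10.08959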